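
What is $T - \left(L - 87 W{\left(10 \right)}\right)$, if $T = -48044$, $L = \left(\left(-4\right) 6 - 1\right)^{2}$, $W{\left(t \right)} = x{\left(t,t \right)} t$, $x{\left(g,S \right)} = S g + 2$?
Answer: $40071$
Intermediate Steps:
$x{\left(g,S \right)} = 2 + S g$
$W{\left(t \right)} = t \left(2 + t^{2}\right)$ ($W{\left(t \right)} = \left(2 + t t\right) t = \left(2 + t^{2}\right) t = t \left(2 + t^{2}\right)$)
$L = 625$ ($L = \left(-24 - 1\right)^{2} = \left(-25\right)^{2} = 625$)
$T - \left(L - 87 W{\left(10 \right)}\right) = -48044 - \left(625 - 87 \cdot 10 \left(2 + 10^{2}\right)\right) = -48044 - \left(625 - 87 \cdot 10 \left(2 + 100\right)\right) = -48044 - \left(625 - 87 \cdot 10 \cdot 102\right) = -48044 - \left(625 - 88740\right) = -48044 - -88115 = -48044 + 88115 = 40071$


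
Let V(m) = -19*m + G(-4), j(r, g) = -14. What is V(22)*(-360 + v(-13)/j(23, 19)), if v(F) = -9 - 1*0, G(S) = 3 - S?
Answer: 2067741/14 ≈ 1.4770e+5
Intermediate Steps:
v(F) = -9 (v(F) = -9 + 0 = -9)
V(m) = 7 - 19*m (V(m) = -19*m + (3 - 1*(-4)) = -19*m + (3 + 4) = -19*m + 7 = 7 - 19*m)
V(22)*(-360 + v(-13)/j(23, 19)) = (7 - 19*22)*(-360 - 9/(-14)) = (7 - 418)*(-360 - 9*(-1/14)) = -411*(-360 + 9/14) = -411*(-5031/14) = 2067741/14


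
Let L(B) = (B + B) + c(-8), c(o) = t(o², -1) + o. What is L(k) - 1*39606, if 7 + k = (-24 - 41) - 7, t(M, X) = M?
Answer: -39708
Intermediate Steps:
k = -79 (k = -7 + ((-24 - 41) - 7) = -7 + (-65 - 7) = -7 - 72 = -79)
c(o) = o + o² (c(o) = o² + o = o + o²)
L(B) = 56 + 2*B (L(B) = (B + B) - 8*(1 - 8) = 2*B - 8*(-7) = 2*B + 56 = 56 + 2*B)
L(k) - 1*39606 = (56 + 2*(-79)) - 1*39606 = (56 - 158) - 39606 = -102 - 39606 = -39708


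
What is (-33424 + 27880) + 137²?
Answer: 13225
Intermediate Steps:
(-33424 + 27880) + 137² = -5544 + 18769 = 13225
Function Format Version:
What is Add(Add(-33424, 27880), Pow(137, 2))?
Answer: 13225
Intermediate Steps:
Add(Add(-33424, 27880), Pow(137, 2)) = Add(-5544, 18769) = 13225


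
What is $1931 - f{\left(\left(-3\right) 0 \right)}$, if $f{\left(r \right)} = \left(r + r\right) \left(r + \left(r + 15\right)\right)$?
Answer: $1931$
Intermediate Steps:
$f{\left(r \right)} = 2 r \left(15 + 2 r\right)$ ($f{\left(r \right)} = 2 r \left(r + \left(15 + r\right)\right) = 2 r \left(15 + 2 r\right)$)
$1931 - f{\left(\left(-3\right) 0 \right)} = 1931 - 2 \left(\left(-3\right) 0\right) \left(15 + 2 \left(\left(-3\right) 0\right)\right) = 1931 - 2 \cdot 0 \left(15 + 2 \cdot 0\right) = 1931 - 2 \cdot 0 \left(15 + 0\right) = 1931 - 2 \cdot 0 \cdot 15 = 1931 - 0 = 1931 + 0 = 1931$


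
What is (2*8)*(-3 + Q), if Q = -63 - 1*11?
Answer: -1232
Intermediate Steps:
Q = -74 (Q = -63 - 11 = -74)
(2*8)*(-3 + Q) = (2*8)*(-3 - 74) = 16*(-77) = -1232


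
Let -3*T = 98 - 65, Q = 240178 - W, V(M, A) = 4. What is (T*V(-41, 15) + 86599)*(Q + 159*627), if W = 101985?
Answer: 20590222730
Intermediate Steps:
Q = 138193 (Q = 240178 - 1*101985 = 240178 - 101985 = 138193)
T = -11 (T = -(98 - 65)/3 = -⅓*33 = -11)
(T*V(-41, 15) + 86599)*(Q + 159*627) = (-11*4 + 86599)*(138193 + 159*627) = (-44 + 86599)*(138193 + 99693) = 86555*237886 = 20590222730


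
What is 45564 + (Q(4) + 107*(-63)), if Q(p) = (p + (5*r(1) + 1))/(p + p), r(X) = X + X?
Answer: 310599/8 ≈ 38825.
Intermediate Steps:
r(X) = 2*X
Q(p) = (11 + p)/(2*p) (Q(p) = (p + (5*(2*1) + 1))/(p + p) = (p + (5*2 + 1))/((2*p)) = (p + (10 + 1))*(1/(2*p)) = (p + 11)*(1/(2*p)) = (11 + p)*(1/(2*p)) = (11 + p)/(2*p))
45564 + (Q(4) + 107*(-63)) = 45564 + ((1/2)*(11 + 4)/4 + 107*(-63)) = 45564 + ((1/2)*(1/4)*15 - 6741) = 45564 + (15/8 - 6741) = 45564 - 53913/8 = 310599/8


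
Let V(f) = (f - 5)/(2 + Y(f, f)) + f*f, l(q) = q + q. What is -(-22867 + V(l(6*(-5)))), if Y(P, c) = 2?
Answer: 77133/4 ≈ 19283.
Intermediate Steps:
l(q) = 2*q
V(f) = -5/4 + f² + f/4 (V(f) = (f - 5)/(2 + 2) + f*f = (-5 + f)/4 + f² = (-5 + f)*(¼) + f² = (-5/4 + f/4) + f² = -5/4 + f² + f/4)
-(-22867 + V(l(6*(-5)))) = -(-22867 + (-5/4 + (2*(6*(-5)))² + (2*(6*(-5)))/4)) = -(-22867 + (-5/4 + (2*(-30))² + (2*(-30))/4)) = -(-22867 + (-5/4 + (-60)² + (¼)*(-60))) = -(-22867 + (-5/4 + 3600 - 15)) = -(-22867 + 14335/4) = -1*(-77133/4) = 77133/4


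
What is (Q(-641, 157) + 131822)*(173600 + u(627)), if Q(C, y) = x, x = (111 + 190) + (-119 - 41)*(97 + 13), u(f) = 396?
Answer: 19926543908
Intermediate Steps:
x = -17299 (x = 301 - 160*110 = 301 - 17600 = -17299)
Q(C, y) = -17299
(Q(-641, 157) + 131822)*(173600 + u(627)) = (-17299 + 131822)*(173600 + 396) = 114523*173996 = 19926543908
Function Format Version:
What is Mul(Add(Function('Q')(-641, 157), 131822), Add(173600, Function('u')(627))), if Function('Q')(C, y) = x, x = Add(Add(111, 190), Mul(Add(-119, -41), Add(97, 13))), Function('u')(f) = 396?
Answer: 19926543908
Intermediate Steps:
x = -17299 (x = Add(301, Mul(-160, 110)) = Add(301, -17600) = -17299)
Function('Q')(C, y) = -17299
Mul(Add(Function('Q')(-641, 157), 131822), Add(173600, Function('u')(627))) = Mul(Add(-17299, 131822), Add(173600, 396)) = Mul(114523, 173996) = 19926543908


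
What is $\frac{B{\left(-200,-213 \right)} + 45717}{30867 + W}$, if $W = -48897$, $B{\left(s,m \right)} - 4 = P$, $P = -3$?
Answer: $- \frac{22859}{9015} \approx -2.5357$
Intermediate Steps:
$B{\left(s,m \right)} = 1$ ($B{\left(s,m \right)} = 4 - 3 = 1$)
$\frac{B{\left(-200,-213 \right)} + 45717}{30867 + W} = \frac{1 + 45717}{30867 - 48897} = \frac{45718}{-18030} = 45718 \left(- \frac{1}{18030}\right) = - \frac{22859}{9015}$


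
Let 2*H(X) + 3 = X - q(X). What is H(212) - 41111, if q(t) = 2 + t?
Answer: -82227/2 ≈ -41114.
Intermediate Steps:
H(X) = -5/2 (H(X) = -3/2 + (X - (2 + X))/2 = -3/2 + (X + (-2 - X))/2 = -3/2 + (1/2)*(-2) = -3/2 - 1 = -5/2)
H(212) - 41111 = -5/2 - 41111 = -82227/2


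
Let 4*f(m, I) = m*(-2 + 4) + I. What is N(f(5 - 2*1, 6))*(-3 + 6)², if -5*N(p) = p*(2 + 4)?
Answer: -162/5 ≈ -32.400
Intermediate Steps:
f(m, I) = m/2 + I/4 (f(m, I) = (m*(-2 + 4) + I)/4 = (m*2 + I)/4 = (2*m + I)/4 = (I + 2*m)/4 = m/2 + I/4)
N(p) = -6*p/5 (N(p) = -p*(2 + 4)/5 = -p*6/5 = -6*p/5)
N(f(5 - 2*1, 6))*(-3 + 6)² = (-6*((5 - 2*1)/2 + (¼)*6)/5)*(-3 + 6)² = -6*((5 - 2)/2 + 3/2)/5*3² = -6*((½)*3 + 3/2)/5*9 = -6*(3/2 + 3/2)/5*9 = -6/5*3*9 = -18/5*9 = -162/5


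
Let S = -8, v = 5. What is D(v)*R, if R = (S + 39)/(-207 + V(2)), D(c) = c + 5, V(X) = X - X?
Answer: -310/207 ≈ -1.4976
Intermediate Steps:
V(X) = 0
D(c) = 5 + c
R = -31/207 (R = (-8 + 39)/(-207 + 0) = 31/(-207) = 31*(-1/207) = -31/207 ≈ -0.14976)
D(v)*R = (5 + 5)*(-31/207) = 10*(-31/207) = -310/207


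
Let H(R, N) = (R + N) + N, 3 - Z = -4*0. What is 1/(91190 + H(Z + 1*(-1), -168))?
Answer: 1/90856 ≈ 1.1006e-5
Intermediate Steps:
Z = 3 (Z = 3 - (-4)*0 = 3 - 1*0 = 3 + 0 = 3)
H(R, N) = R + 2*N (H(R, N) = (N + R) + N = R + 2*N)
1/(91190 + H(Z + 1*(-1), -168)) = 1/(91190 + ((3 + 1*(-1)) + 2*(-168))) = 1/(91190 + ((3 - 1) - 336)) = 1/(91190 + (2 - 336)) = 1/(91190 - 334) = 1/90856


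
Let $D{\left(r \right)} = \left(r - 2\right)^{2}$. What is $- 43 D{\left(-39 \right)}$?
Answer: $-72283$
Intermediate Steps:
$D{\left(r \right)} = \left(-2 + r\right)^{2}$
$- 43 D{\left(-39 \right)} = - 43 \left(-2 - 39\right)^{2} = - 43 \left(-41\right)^{2} = \left(-43\right) 1681 = -72283$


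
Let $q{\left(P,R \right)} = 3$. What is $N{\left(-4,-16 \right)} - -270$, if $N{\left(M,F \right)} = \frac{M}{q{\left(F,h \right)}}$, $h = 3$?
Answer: $\frac{806}{3} \approx 268.67$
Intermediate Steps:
$N{\left(M,F \right)} = \frac{M}{3}$
$N{\left(-4,-16 \right)} - -270 = \frac{1}{3} \left(-4\right) - -270 = - \frac{4}{3} + 270 = \frac{806}{3}$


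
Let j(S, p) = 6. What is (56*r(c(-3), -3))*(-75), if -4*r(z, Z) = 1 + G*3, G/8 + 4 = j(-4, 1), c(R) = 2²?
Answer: 51450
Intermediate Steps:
c(R) = 4
G = 16 (G = -32 + 8*6 = -32 + 48 = 16)
r(z, Z) = -49/4 (r(z, Z) = -(1 + 16*3)/4 = -(1 + 48)/4 = -¼*49 = -49/4)
(56*r(c(-3), -3))*(-75) = (56*(-49/4))*(-75) = -686*(-75) = 51450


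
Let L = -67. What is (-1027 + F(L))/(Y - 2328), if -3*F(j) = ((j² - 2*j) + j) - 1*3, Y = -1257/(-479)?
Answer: 3656686/3341565 ≈ 1.0943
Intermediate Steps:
Y = 1257/479 (Y = -1257*(-1/479) = 1257/479 ≈ 2.6242)
F(j) = 1 - j²/3 + j/3 (F(j) = -(((j² - 2*j) + j) - 1*3)/3 = -((j² - j) - 3)/3 = -(-3 + j² - j)/3 = 1 - j²/3 + j/3)
(-1027 + F(L))/(Y - 2328) = (-1027 + (1 - ⅓*(-67)² + (⅓)*(-67)))/(1257/479 - 2328) = (-1027 + (1 - ⅓*4489 - 67/3))/(-1113855/479) = (-1027 + (1 - 4489/3 - 67/3))*(-479/1113855) = (-1027 - 4553/3)*(-479/1113855) = -7634/3*(-479/1113855) = 3656686/3341565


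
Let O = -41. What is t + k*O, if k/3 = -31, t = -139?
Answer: 3674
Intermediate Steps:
k = -93 (k = 3*(-31) = -93)
t + k*O = -139 - 93*(-41) = -139 + 3813 = 3674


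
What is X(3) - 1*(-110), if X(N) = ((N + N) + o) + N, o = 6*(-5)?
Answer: 89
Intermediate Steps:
o = -30
X(N) = -30 + 3*N (X(N) = ((N + N) - 30) + N = (2*N - 30) + N = (-30 + 2*N) + N = -30 + 3*N)
X(3) - 1*(-110) = (-30 + 3*3) - 1*(-110) = (-30 + 9) + 110 = -21 + 110 = 89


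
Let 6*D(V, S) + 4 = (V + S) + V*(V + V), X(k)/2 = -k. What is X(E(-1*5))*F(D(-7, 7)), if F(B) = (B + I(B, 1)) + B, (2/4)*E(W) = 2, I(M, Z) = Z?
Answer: -776/3 ≈ -258.67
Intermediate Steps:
E(W) = 4 (E(W) = 2*2 = 4)
X(k) = -2*k (X(k) = 2*(-k) = -2*k)
D(V, S) = -⅔ + V²/3 + S/6 + V/6 (D(V, S) = -⅔ + ((V + S) + V*(V + V))/6 = -⅔ + ((S + V) + V*(2*V))/6 = -⅔ + ((S + V) + 2*V²)/6 = -⅔ + (S + V + 2*V²)/6 = -⅔ + (V²/3 + S/6 + V/6) = -⅔ + V²/3 + S/6 + V/6)
F(B) = 1 + 2*B (F(B) = (B + 1) + B = (1 + B) + B = 1 + 2*B)
X(E(-1*5))*F(D(-7, 7)) = (-2*4)*(1 + 2*(-⅔ + (⅓)*(-7)² + (⅙)*7 + (⅙)*(-7))) = -8*(1 + 2*(-⅔ + (⅓)*49 + 7/6 - 7/6)) = -8*(1 + 2*(-⅔ + 49/3 + 7/6 - 7/6)) = -8*(1 + 2*(47/3)) = -8*(1 + 94/3) = -8*97/3 = -776/3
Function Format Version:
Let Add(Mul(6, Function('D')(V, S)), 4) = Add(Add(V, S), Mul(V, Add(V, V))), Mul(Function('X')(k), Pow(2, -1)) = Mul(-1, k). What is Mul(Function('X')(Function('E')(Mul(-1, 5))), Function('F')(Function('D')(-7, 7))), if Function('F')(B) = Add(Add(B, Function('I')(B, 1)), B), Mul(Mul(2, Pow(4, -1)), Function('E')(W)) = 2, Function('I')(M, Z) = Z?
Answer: Rational(-776, 3) ≈ -258.67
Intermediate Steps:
Function('E')(W) = 4 (Function('E')(W) = Mul(2, 2) = 4)
Function('X')(k) = Mul(-2, k) (Function('X')(k) = Mul(2, Mul(-1, k)) = Mul(-2, k))
Function('D')(V, S) = Add(Rational(-2, 3), Mul(Rational(1, 3), Pow(V, 2)), Mul(Rational(1, 6), S), Mul(Rational(1, 6), V)) (Function('D')(V, S) = Add(Rational(-2, 3), Mul(Rational(1, 6), Add(Add(V, S), Mul(V, Add(V, V))))) = Add(Rational(-2, 3), Mul(Rational(1, 6), Add(Add(S, V), Mul(V, Mul(2, V))))) = Add(Rational(-2, 3), Mul(Rational(1, 6), Add(Add(S, V), Mul(2, Pow(V, 2))))) = Add(Rational(-2, 3), Mul(Rational(1, 6), Add(S, V, Mul(2, Pow(V, 2))))) = Add(Rational(-2, 3), Add(Mul(Rational(1, 3), Pow(V, 2)), Mul(Rational(1, 6), S), Mul(Rational(1, 6), V))) = Add(Rational(-2, 3), Mul(Rational(1, 3), Pow(V, 2)), Mul(Rational(1, 6), S), Mul(Rational(1, 6), V)))
Function('F')(B) = Add(1, Mul(2, B)) (Function('F')(B) = Add(Add(B, 1), B) = Add(Add(1, B), B) = Add(1, Mul(2, B)))
Mul(Function('X')(Function('E')(Mul(-1, 5))), Function('F')(Function('D')(-7, 7))) = Mul(Mul(-2, 4), Add(1, Mul(2, Add(Rational(-2, 3), Mul(Rational(1, 3), Pow(-7, 2)), Mul(Rational(1, 6), 7), Mul(Rational(1, 6), -7))))) = Mul(-8, Add(1, Mul(2, Add(Rational(-2, 3), Mul(Rational(1, 3), 49), Rational(7, 6), Rational(-7, 6))))) = Mul(-8, Add(1, Mul(2, Add(Rational(-2, 3), Rational(49, 3), Rational(7, 6), Rational(-7, 6))))) = Mul(-8, Add(1, Mul(2, Rational(47, 3)))) = Mul(-8, Add(1, Rational(94, 3))) = Mul(-8, Rational(97, 3)) = Rational(-776, 3)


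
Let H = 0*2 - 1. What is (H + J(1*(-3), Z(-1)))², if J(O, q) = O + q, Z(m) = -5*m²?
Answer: 81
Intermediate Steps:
H = -1 (H = 0 - 1 = -1)
(H + J(1*(-3), Z(-1)))² = (-1 + (1*(-3) - 5*(-1)²))² = (-1 + (-3 - 5*1))² = (-1 + (-3 - 5))² = (-1 - 8)² = (-9)² = 81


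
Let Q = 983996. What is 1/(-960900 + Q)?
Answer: 1/23096 ≈ 4.3298e-5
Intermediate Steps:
1/(-960900 + Q) = 1/(-960900 + 983996) = 1/23096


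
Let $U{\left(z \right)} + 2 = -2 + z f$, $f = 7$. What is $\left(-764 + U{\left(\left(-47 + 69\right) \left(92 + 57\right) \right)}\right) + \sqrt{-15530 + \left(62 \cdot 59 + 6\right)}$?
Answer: $22178 + i \sqrt{11866} \approx 22178.0 + 108.93 i$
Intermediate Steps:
$U{\left(z \right)} = -4 + 7 z$ ($U{\left(z \right)} = -2 + \left(-2 + z 7\right) = -2 + \left(-2 + 7 z\right) = -4 + 7 z$)
$\left(-764 + U{\left(\left(-47 + 69\right) \left(92 + 57\right) \right)}\right) + \sqrt{-15530 + \left(62 \cdot 59 + 6\right)} = \left(-764 - \left(4 - 7 \left(-47 + 69\right) \left(92 + 57\right)\right)\right) + \sqrt{-15530 + \left(62 \cdot 59 + 6\right)} = \left(-764 - \left(4 - 7 \cdot 22 \cdot 149\right)\right) + \sqrt{-15530 + \left(3658 + 6\right)} = \left(-764 + \left(-4 + 7 \cdot 3278\right)\right) + \sqrt{-15530 + 3664} = \left(-764 + \left(-4 + 22946\right)\right) + \sqrt{-11866} = \left(-764 + 22942\right) + i \sqrt{11866} = 22178 + i \sqrt{11866}$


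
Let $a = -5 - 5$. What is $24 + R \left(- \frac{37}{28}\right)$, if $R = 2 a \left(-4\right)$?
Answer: $- \frac{572}{7} \approx -81.714$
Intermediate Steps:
$a = -10$
$R = 80$ ($R = 2 \left(-10\right) \left(-4\right) = \left(-20\right) \left(-4\right) = 80$)
$24 + R \left(- \frac{37}{28}\right) = 24 + 80 \left(- \frac{37}{28}\right) = 24 - \frac{740}{7} = - \frac{572}{7}$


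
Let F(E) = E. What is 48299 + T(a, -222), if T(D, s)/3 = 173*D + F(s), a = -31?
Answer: 31544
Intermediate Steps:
T(D, s) = 3*s + 519*D (T(D, s) = 3*(173*D + s) = 3*(s + 173*D) = 3*s + 519*D)
48299 + T(a, -222) = 48299 + (3*(-222) + 519*(-31)) = 48299 + (-666 - 16089) = 48299 - 16755 = 31544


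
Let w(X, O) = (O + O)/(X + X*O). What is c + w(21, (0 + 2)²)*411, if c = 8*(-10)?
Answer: -1704/35 ≈ -48.686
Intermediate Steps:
c = -80
w(X, O) = 2*O/(X + O*X) (w(X, O) = (2*O)/(X + O*X) = 2*O/(X + O*X))
c + w(21, (0 + 2)²)*411 = -80 + (2*(0 + 2)²/(21*(1 + (0 + 2)²)))*411 = -80 + (2*2²*(1/21)/(1 + 2²))*411 = -80 + (2*4*(1/21)/(1 + 4))*411 = -80 + (2*4*(1/21)/5)*411 = -80 + (2*4*(1/21)*(⅕))*411 = -80 + (8/105)*411 = -80 + 1096/35 = -1704/35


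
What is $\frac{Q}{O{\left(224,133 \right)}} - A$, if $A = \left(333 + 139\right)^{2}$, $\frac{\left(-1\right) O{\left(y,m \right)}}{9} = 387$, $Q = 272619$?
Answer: $- \frac{28749233}{129} \approx -2.2286 \cdot 10^{5}$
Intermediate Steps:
$O{\left(y,m \right)} = -3483$ ($O{\left(y,m \right)} = \left(-9\right) 387 = -3483$)
$A = 222784$ ($A = 472^{2} = 222784$)
$\frac{Q}{O{\left(224,133 \right)}} - A = \frac{272619}{-3483} - 222784 = 272619 \left(- \frac{1}{3483}\right) - 222784 = - \frac{10097}{129} - 222784 = - \frac{28749233}{129}$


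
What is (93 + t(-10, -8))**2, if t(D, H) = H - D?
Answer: 9025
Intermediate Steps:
(93 + t(-10, -8))**2 = (93 + (-8 - 1*(-10)))**2 = (93 + (-8 + 10))**2 = (93 + 2)**2 = 95**2 = 9025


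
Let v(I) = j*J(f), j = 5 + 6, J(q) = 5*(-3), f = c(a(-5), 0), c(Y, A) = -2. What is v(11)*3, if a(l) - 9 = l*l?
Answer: -495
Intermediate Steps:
a(l) = 9 + l² (a(l) = 9 + l*l = 9 + l²)
f = -2
J(q) = -15
j = 11
v(I) = -165 (v(I) = 11*(-15) = -165)
v(11)*3 = -165*3 = -495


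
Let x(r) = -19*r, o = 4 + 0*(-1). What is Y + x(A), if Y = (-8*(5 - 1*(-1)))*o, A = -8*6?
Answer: 720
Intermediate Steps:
A = -48
o = 4 (o = 4 + 0 = 4)
Y = -192 (Y = -8*(5 - 1*(-1))*4 = -8*(5 + 1)*4 = -8*6*4 = -48*4 = -192)
Y + x(A) = -192 - 19*(-48) = -192 + 912 = 720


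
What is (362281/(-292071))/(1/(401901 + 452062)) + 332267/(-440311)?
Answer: -136221123162021490/128602074081 ≈ -1.0592e+6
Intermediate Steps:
(362281/(-292071))/(1/(401901 + 452062)) + 332267/(-440311) = (362281*(-1/292071))/(1/853963) + 332267*(-1/440311) = -362281/(292071*1/853963) - 332267/440311 = -362281/292071*853963 - 332267/440311 = -309374569603/292071 - 332267/440311 = -136221123162021490/128602074081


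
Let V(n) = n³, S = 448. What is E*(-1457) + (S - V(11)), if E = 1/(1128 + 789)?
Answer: -1694168/1917 ≈ -883.76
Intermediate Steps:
E = 1/1917 ≈ 0.00052165
E*(-1457) + (S - V(11)) = (1/1917)*(-1457) + (448 - 1*11³) = -1457/1917 + (448 - 1*1331) = -1457/1917 + (448 - 1331) = -1457/1917 - 883 = -1694168/1917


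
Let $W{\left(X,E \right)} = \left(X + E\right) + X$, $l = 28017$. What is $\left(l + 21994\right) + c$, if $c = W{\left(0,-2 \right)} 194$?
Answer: $49623$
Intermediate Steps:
$W{\left(X,E \right)} = E + 2 X$ ($W{\left(X,E \right)} = \left(E + X\right) + X = E + 2 X$)
$c = -388$ ($c = \left(-2 + 2 \cdot 0\right) 194 = \left(-2 + 0\right) 194 = \left(-2\right) 194 = -388$)
$\left(l + 21994\right) + c = \left(28017 + 21994\right) - 388 = 50011 - 388 = 49623$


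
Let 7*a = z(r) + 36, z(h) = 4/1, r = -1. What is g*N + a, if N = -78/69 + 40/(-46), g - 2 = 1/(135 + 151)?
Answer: 1709/1001 ≈ 1.7073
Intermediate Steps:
z(h) = 4 (z(h) = 4*1 = 4)
g = 573/286 (g = 2 + 1/(135 + 151) = 2 + 1/286 = 573/286 ≈ 2.0035)
N = -2 (N = -78*1/69 + 40*(-1/46) = -26/23 - 20/23 = -2)
a = 40/7 (a = (4 + 36)/7 = (⅐)*40 = 40/7 ≈ 5.7143)
g*N + a = (573/286)*(-2) + 40/7 = -573/143 + 40/7 = 1709/1001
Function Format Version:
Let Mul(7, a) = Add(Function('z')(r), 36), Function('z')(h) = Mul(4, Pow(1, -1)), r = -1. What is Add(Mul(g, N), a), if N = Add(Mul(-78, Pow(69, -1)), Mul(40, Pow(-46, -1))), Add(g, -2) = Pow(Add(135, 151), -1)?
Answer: Rational(1709, 1001) ≈ 1.7073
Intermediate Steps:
Function('z')(h) = 4 (Function('z')(h) = Mul(4, 1) = 4)
g = Rational(573, 286) (g = Add(2, Pow(Add(135, 151), -1)) = Add(2, Pow(286, -1)) = Add(2, Rational(1, 286)) = Rational(573, 286) ≈ 2.0035)
N = -2 (N = Add(Mul(-78, Rational(1, 69)), Mul(40, Rational(-1, 46))) = Add(Rational(-26, 23), Rational(-20, 23)) = -2)
a = Rational(40, 7) (a = Mul(Rational(1, 7), Add(4, 36)) = Mul(Rational(1, 7), 40) = Rational(40, 7) ≈ 5.7143)
Add(Mul(g, N), a) = Add(Mul(Rational(573, 286), -2), Rational(40, 7)) = Add(Rational(-573, 143), Rational(40, 7)) = Rational(1709, 1001)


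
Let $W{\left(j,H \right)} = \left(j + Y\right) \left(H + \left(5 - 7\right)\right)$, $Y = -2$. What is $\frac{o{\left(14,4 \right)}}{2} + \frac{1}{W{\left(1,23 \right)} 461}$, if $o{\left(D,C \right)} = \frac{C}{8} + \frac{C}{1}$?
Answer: $\frac{87125}{38724} \approx 2.2499$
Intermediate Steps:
$o{\left(D,C \right)} = \frac{9 C}{8}$ ($o{\left(D,C \right)} = C \frac{1}{8} + C 1 = \frac{C}{8} + C = \frac{9 C}{8}$)
$W{\left(j,H \right)} = \left(-2 + H\right) \left(-2 + j\right)$ ($W{\left(j,H \right)} = \left(j - 2\right) \left(H + \left(5 - 7\right)\right) = \left(-2 + j\right) \left(H - 2\right) = \left(-2 + j\right) \left(-2 + H\right) = \left(-2 + H\right) \left(-2 + j\right)$)
$\frac{o{\left(14,4 \right)}}{2} + \frac{1}{W{\left(1,23 \right)} 461} = \frac{\frac{9}{8} \cdot 4}{2} + \frac{1}{\left(4 - 46 - 2 + 23 \cdot 1\right) 461} = \frac{9}{2} \cdot \frac{1}{2} + \frac{1}{4 - 46 - 2 + 23} \cdot \frac{1}{461} = \frac{9}{4} + \frac{1}{-21} \cdot \frac{1}{461} = \frac{9}{4} - \frac{1}{9681} = \frac{87125}{38724}$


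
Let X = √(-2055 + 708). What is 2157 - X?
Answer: 2157 - I*√1347 ≈ 2157.0 - 36.701*I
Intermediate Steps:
X = I*√1347 (X = √(-1347) = I*√1347 ≈ 36.701*I)
2157 - X = 2157 - I*√1347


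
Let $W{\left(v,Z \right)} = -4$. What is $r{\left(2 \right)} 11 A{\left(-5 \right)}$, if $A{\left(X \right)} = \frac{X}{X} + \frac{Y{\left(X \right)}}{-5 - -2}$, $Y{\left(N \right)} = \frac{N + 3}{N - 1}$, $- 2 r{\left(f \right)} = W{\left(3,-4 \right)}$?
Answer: $\frac{176}{9} \approx 19.556$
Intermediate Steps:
$r{\left(f \right)} = 2$ ($r{\left(f \right)} = \left(- \frac{1}{2}\right) \left(-4\right) = 2$)
$Y{\left(N \right)} = \frac{3 + N}{-1 + N}$
$A{\left(X \right)} = 1 - \frac{3 + X}{3 \left(-1 + X\right)}$ ($A{\left(X \right)} = \frac{X}{X} + \frac{\frac{1}{-1 + X} \left(3 + X\right)}{-5 - -2} = 1 + \frac{\frac{1}{-1 + X} \left(3 + X\right)}{-5 + 2} = 1 + \frac{\frac{1}{-1 + X} \left(3 + X\right)}{-3} = 1 + \frac{3 + X}{-1 + X} \left(- \frac{1}{3}\right) = 1 - \frac{3 + X}{3 \left(-1 + X\right)}$)
$r{\left(2 \right)} 11 A{\left(-5 \right)} = 2 \cdot 11 \frac{2 \left(-3 - 5\right)}{3 \left(-1 - 5\right)} = 22 \cdot \frac{2}{3} \frac{1}{-6} \left(-8\right) = 22 \cdot \frac{2}{3} \left(- \frac{1}{6}\right) \left(-8\right) = 22 \cdot \frac{8}{9} = \frac{176}{9}$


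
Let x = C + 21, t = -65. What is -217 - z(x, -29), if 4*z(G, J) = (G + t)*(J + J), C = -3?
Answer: -1797/2 ≈ -898.50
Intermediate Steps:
x = 18 (x = -3 + 21 = 18)
z(G, J) = J*(-65 + G)/2 (z(G, J) = ((G - 65)*(J + J))/4 = ((-65 + G)*(2*J))/4 = (2*J*(-65 + G))/4 = J*(-65 + G)/2)
-217 - z(x, -29) = -217 - (-29)*(-65 + 18)/2 = -217 - (-29)*(-47)/2 = -217 - 1*1363/2 = -217 - 1363/2 = -1797/2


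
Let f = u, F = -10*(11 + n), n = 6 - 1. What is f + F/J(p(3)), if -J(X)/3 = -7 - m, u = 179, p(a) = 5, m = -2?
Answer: 505/3 ≈ 168.33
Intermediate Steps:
n = 5
F = -160 (F = -10*(11 + 5) = -10*16 = -160)
J(X) = 15 (J(X) = -3*(-7 - 1*(-2)) = -3*(-7 + 2) = -3*(-5) = 15)
f = 179
f + F/J(p(3)) = 179 - 160/15 = 179 - 160*1/15 = 179 - 32/3 = 505/3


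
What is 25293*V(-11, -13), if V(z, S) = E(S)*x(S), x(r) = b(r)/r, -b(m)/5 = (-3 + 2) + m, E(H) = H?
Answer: 1770510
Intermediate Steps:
b(m) = 5 - 5*m (b(m) = -5*((-3 + 2) + m) = -5*(-1 + m) = 5 - 5*m)
x(r) = (5 - 5*r)/r
V(z, S) = S*(-5 + 5/S)
25293*V(-11, -13) = 25293*(5 - 5*(-13)) = 25293*(5 + 65) = 25293*70 = 1770510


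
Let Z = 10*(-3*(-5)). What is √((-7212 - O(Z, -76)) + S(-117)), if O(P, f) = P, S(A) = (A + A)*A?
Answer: 12*√139 ≈ 141.48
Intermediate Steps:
S(A) = 2*A² (S(A) = (2*A)*A = 2*A²)
Z = 150 (Z = 10*15 = 150)
√((-7212 - O(Z, -76)) + S(-117)) = √((-7212 - 1*150) + 2*(-117)²) = √((-7212 - 150) + 2*13689) = √(-7362 + 27378) = √20016 = 12*√139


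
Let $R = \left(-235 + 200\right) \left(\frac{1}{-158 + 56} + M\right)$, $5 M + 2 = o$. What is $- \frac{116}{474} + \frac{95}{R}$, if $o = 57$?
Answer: $- \frac{48128}{97881} \approx -0.4917$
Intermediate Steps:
$M = 11$ ($M = - \frac{2}{5} + \frac{1}{5} \cdot 57 = - \frac{2}{5} + \frac{57}{5} = 11$)
$R = - \frac{39235}{102}$ ($R = \left(-235 + 200\right) \left(\frac{1}{-158 + 56} + 11\right) = - 35 \left(\frac{1}{-102} + 11\right) = - 35 \left(- \frac{1}{102} + 11\right) = \left(-35\right) \frac{1121}{102} = - \frac{39235}{102} \approx -384.66$)
$- \frac{116}{474} + \frac{95}{R} = - \frac{116}{474} + \frac{95}{- \frac{39235}{102}} = \left(-116\right) \frac{1}{474} + 95 \left(- \frac{102}{39235}\right) = - \frac{58}{237} - \frac{102}{413} = - \frac{48128}{97881}$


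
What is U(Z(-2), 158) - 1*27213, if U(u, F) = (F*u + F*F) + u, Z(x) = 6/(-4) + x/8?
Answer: -10109/4 ≈ -2527.3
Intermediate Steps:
Z(x) = -3/2 + x/8 (Z(x) = 6*(-¼) + x*(⅛) = -3/2 + x/8)
U(u, F) = u + F² + F*u (U(u, F) = (F*u + F²) + u = (F² + F*u) + u = u + F² + F*u)
U(Z(-2), 158) - 1*27213 = ((-3/2 + (⅛)*(-2)) + 158² + 158*(-3/2 + (⅛)*(-2))) - 1*27213 = ((-3/2 - ¼) + 24964 + 158*(-3/2 - ¼)) - 27213 = (-7/4 + 24964 + 158*(-7/4)) - 27213 = (-7/4 + 24964 - 553/2) - 27213 = 98743/4 - 27213 = -10109/4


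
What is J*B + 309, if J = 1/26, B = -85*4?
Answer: 3847/13 ≈ 295.92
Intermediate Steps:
B = -340
J = 1/26 ≈ 0.038462
J*B + 309 = (1/26)*(-340) + 309 = -170/13 + 309 = 3847/13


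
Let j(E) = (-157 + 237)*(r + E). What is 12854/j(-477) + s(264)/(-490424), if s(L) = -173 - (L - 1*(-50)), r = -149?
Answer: -392470071/1535027120 ≈ -0.25568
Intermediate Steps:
j(E) = -11920 + 80*E (j(E) = (-157 + 237)*(-149 + E) = 80*(-149 + E) = -11920 + 80*E)
s(L) = -223 - L (s(L) = -173 - (L + 50) = -173 - (50 + L) = -173 + (-50 - L) = -223 - L)
12854/j(-477) + s(264)/(-490424) = 12854/(-11920 + 80*(-477)) + (-223 - 1*264)/(-490424) = 12854/(-11920 - 38160) + (-223 - 264)*(-1/490424) = 12854/(-50080) - 487*(-1/490424) = 12854*(-1/50080) + 487/490424 = -6427/25040 + 487/490424 = -392470071/1535027120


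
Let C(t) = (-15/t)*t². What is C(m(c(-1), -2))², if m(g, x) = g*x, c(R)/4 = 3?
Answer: 129600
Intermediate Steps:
c(R) = 12 (c(R) = 4*3 = 12)
C(t) = -15*t
C(m(c(-1), -2))² = (-180*(-2))² = (-15*(-24))² = 360² = 129600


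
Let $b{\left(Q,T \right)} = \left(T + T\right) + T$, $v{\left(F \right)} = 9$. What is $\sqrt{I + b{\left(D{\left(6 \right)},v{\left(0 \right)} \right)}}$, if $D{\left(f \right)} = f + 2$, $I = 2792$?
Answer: $\sqrt{2819} \approx 53.094$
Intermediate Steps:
$D{\left(f \right)} = 2 + f$
$b{\left(Q,T \right)} = 3 T$ ($b{\left(Q,T \right)} = 2 T + T = 3 T$)
$\sqrt{I + b{\left(D{\left(6 \right)},v{\left(0 \right)} \right)}} = \sqrt{2792 + 3 \cdot 9} = \sqrt{2792 + 27} = \sqrt{2819}$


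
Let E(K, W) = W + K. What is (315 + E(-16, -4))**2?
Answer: 87025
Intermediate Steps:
E(K, W) = K + W
(315 + E(-16, -4))**2 = (315 + (-16 - 4))**2 = (315 - 20)**2 = 295**2 = 87025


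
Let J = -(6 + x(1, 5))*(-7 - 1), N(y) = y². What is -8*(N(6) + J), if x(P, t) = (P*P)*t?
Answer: -992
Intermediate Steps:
x(P, t) = t*P² (x(P, t) = P²*t = t*P²)
J = 88 (J = -(6 + 5*1²)*(-7 - 1) = -(6 + 5*1)*(-8) = -(6 + 5)*(-8) = -11*(-8) = -1*(-88) = 88)
-8*(N(6) + J) = -8*(6² + 88) = -8*(36 + 88) = -8*124 = -992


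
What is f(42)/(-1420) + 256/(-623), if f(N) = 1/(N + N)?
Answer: -4362329/10615920 ≈ -0.41092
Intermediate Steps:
f(N) = 1/(2*N)
f(42)/(-1420) + 256/(-623) = ((½)/42)/(-1420) + 256/(-623) = ((½)*(1/42))*(-1/1420) + 256*(-1/623) = (1/84)*(-1/1420) - 256/623 = -1/119280 - 256/623 = -4362329/10615920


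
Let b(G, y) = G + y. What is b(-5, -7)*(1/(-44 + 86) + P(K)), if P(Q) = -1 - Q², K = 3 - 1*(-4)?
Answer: 4198/7 ≈ 599.71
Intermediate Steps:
K = 7 (K = 3 + 4 = 7)
b(-5, -7)*(1/(-44 + 86) + P(K)) = (-5 - 7)*(1/(-44 + 86) + (-1 - 1*7²)) = -12*(1/42 + (-1 - 1*49)) = -12*(1/42 + (-1 - 49)) = -12*(1/42 - 50) = -12*(-2099/42) = 4198/7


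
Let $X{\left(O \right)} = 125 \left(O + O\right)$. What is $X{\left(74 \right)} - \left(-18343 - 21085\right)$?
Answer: $57928$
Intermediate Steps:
$X{\left(O \right)} = 250 O$ ($X{\left(O \right)} = 125 \cdot 2 O = 250 O$)
$X{\left(74 \right)} - \left(-18343 - 21085\right) = 250 \cdot 74 - \left(-18343 - 21085\right) = 18500 - -39428 = 18500 + 39428 = 57928$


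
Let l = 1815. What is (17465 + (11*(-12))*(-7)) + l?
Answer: 20204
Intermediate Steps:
(17465 + (11*(-12))*(-7)) + l = (17465 + (11*(-12))*(-7)) + 1815 = (17465 - 132*(-7)) + 1815 = (17465 + 924) + 1815 = 18389 + 1815 = 20204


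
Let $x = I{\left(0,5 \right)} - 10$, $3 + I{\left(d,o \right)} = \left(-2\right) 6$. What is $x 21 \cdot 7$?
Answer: $-3675$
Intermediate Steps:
$I{\left(d,o \right)} = -15$ ($I{\left(d,o \right)} = -3 - 12 = -15$)
$x = -25$ ($x = -15 - 10 = -25$)
$x 21 \cdot 7 = \left(-25\right) 21 \cdot 7 = \left(-525\right) 7 = -3675$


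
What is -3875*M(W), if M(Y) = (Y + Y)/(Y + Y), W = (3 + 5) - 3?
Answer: -3875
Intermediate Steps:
W = 5 (W = 8 - 3 = 5)
M(Y) = 1 (M(Y) = (2*Y)/((2*Y)) = (2*Y)*(1/(2*Y)) = 1)
-3875*M(W) = -3875*1 = -3875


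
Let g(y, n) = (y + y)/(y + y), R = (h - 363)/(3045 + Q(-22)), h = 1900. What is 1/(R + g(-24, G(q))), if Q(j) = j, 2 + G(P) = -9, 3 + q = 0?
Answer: 3023/4560 ≈ 0.66294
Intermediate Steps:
q = -3 (q = -3 + 0 = -3)
G(P) = -11 (G(P) = -2 - 9 = -11)
R = 1537/3023 (R = (1900 - 363)/(3045 - 22) = 1537/3023 ≈ 0.50844)
g(y, n) = 1 (g(y, n) = (2*y)/((2*y)) = (2*y)*(1/(2*y)) = 1)
1/(R + g(-24, G(q))) = 1/(1537/3023 + 1) = 1/(4560/3023) = 3023/4560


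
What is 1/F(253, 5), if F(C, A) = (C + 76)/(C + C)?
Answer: 506/329 ≈ 1.5380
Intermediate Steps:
F(C, A) = (76 + C)/(2*C) (F(C, A) = (76 + C)/((2*C)) = (76 + C)*(1/(2*C)) = (76 + C)/(2*C))
1/F(253, 5) = 1/((½)*(76 + 253)/253) = 1/((½)*(1/253)*329) = 1/(329/506) = 506/329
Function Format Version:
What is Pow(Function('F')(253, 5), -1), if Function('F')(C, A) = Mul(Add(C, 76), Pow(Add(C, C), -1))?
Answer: Rational(506, 329) ≈ 1.5380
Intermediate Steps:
Function('F')(C, A) = Mul(Rational(1, 2), Pow(C, -1), Add(76, C)) (Function('F')(C, A) = Mul(Add(76, C), Pow(Mul(2, C), -1)) = Mul(Add(76, C), Mul(Rational(1, 2), Pow(C, -1))) = Mul(Rational(1, 2), Pow(C, -1), Add(76, C)))
Pow(Function('F')(253, 5), -1) = Pow(Mul(Rational(1, 2), Pow(253, -1), Add(76, 253)), -1) = Pow(Mul(Rational(1, 2), Rational(1, 253), 329), -1) = Pow(Rational(329, 506), -1) = Rational(506, 329)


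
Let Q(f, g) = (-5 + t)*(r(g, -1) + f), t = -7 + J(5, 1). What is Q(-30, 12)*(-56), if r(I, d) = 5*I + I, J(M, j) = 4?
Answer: 18816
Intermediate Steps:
r(I, d) = 6*I
t = -3 (t = -7 + 4 = -3)
Q(f, g) = -48*g - 8*f (Q(f, g) = (-5 - 3)*(6*g + f) = -8*(f + 6*g) = -48*g - 8*f)
Q(-30, 12)*(-56) = (-48*12 - 8*(-30))*(-56) = (-576 + 240)*(-56) = -336*(-56) = 18816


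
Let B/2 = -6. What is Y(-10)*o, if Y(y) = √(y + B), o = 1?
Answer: I*√22 ≈ 4.6904*I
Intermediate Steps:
B = -12 (B = 2*(-6) = -12)
Y(y) = √(-12 + y) (Y(y) = √(y - 12) = √(-12 + y))
Y(-10)*o = √(-12 - 10)*1 = √(-22)*1 = (I*√22)*1 = I*√22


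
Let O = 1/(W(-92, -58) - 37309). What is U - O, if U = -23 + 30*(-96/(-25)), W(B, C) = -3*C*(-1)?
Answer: 17279668/187415 ≈ 92.200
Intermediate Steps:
W(B, C) = 3*C
U = 461/5 (U = -23 + 30*(-96*(-1/25)) = -23 + 30*(96/25) = -23 + 576/5 = 461/5 ≈ 92.200)
O = -1/37483 (O = 1/(3*(-58) - 37309) = 1/(-174 - 37309) = 1/(-37483) = -1/37483 ≈ -2.6679e-5)
U - O = 461/5 - 1*(-1/37483) = 461/5 + 1/37483 = 17279668/187415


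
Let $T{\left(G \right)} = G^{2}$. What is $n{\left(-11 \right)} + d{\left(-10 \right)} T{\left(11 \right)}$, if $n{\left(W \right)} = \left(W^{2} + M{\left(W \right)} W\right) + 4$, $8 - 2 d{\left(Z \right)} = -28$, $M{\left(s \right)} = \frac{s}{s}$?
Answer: $2292$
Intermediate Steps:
$M{\left(s \right)} = 1$
$d{\left(Z \right)} = 18$ ($d{\left(Z \right)} = 4 - -14 = 4 + 14 = 18$)
$n{\left(W \right)} = 4 + W + W^{2}$ ($n{\left(W \right)} = \left(W^{2} + 1 W\right) + 4 = \left(W^{2} + W\right) + 4 = \left(W + W^{2}\right) + 4 = 4 + W + W^{2}$)
$n{\left(-11 \right)} + d{\left(-10 \right)} T{\left(11 \right)} = \left(4 - 11 + \left(-11\right)^{2}\right) + 18 \cdot 11^{2} = \left(4 - 11 + 121\right) + 18 \cdot 121 = 114 + 2178 = 2292$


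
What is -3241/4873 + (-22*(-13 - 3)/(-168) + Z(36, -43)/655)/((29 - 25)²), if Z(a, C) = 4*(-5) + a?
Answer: -213020453/268112460 ≈ -0.79452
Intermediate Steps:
Z(a, C) = -20 + a
-3241/4873 + (-22*(-13 - 3)/(-168) + Z(36, -43)/655)/((29 - 25)²) = -3241/4873 + (-22*(-13 - 3)/(-168) + (-20 + 36)/655)/((29 - 25)²) = -3241*1/4873 + (-22*(-16)*(-1/168) + 16*(1/655))/(4²) = -3241/4873 + (352*(-1/168) + 16/655)/16 = -3241/4873 + (-44/21 + 16/655)*(1/16) = -3241/4873 - 28484/13755*1/16 = -3241/4873 - 7121/55020 = -213020453/268112460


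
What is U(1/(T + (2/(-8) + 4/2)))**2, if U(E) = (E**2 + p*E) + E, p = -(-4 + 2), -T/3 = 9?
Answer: 1430416/104060401 ≈ 0.013746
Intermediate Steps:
T = -27 (T = -3*9 = -27)
p = 2 (p = -1*(-2) = 2)
U(E) = E**2 + 3*E (U(E) = (E**2 + 2*E) + E = E**2 + 3*E)
U(1/(T + (2/(-8) + 4/2)))**2 = ((3 + 1/(-27 + (2/(-8) + 4/2)))/(-27 + (2/(-8) + 4/2)))**2 = ((3 + 1/(-27 + (2*(-1/8) + 4*(1/2))))/(-27 + (2*(-1/8) + 4*(1/2))))**2 = ((3 + 1/(-27 + (-1/4 + 2)))/(-27 + (-1/4 + 2)))**2 = ((3 + 1/(-27 + 7/4))/(-27 + 7/4))**2 = ((3 + 1/(-101/4))/(-101/4))**2 = (-4*(3 - 4/101)/101)**2 = (-4/101*299/101)**2 = (-1196/10201)**2 = 1430416/104060401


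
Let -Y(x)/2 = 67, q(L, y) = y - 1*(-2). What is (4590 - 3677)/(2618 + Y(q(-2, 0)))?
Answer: 913/2484 ≈ 0.36755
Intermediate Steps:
q(L, y) = 2 + y (q(L, y) = y + 2 = 2 + y)
Y(x) = -134 (Y(x) = -2*67 = -134)
(4590 - 3677)/(2618 + Y(q(-2, 0))) = (4590 - 3677)/(2618 - 134) = 913/2484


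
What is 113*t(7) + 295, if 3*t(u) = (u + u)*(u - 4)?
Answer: 1877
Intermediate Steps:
t(u) = 2*u*(-4 + u)/3 (t(u) = ((u + u)*(u - 4))/3 = ((2*u)*(-4 + u))/3 = (2*u*(-4 + u))/3 = 2*u*(-4 + u)/3)
113*t(7) + 295 = 113*((⅔)*7*(-4 + 7)) + 295 = 113*((⅔)*7*3) + 295 = 113*14 + 295 = 1582 + 295 = 1877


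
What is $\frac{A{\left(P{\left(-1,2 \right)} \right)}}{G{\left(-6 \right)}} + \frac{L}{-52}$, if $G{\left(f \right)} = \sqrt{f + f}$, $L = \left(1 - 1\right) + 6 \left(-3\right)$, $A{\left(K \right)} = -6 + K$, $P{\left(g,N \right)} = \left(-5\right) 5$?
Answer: $\frac{9}{26} + \frac{31 i \sqrt{3}}{6} \approx 0.34615 + 8.9489 i$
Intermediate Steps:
$P{\left(g,N \right)} = -25$
$L = -18$ ($L = 0 - 18 = -18$)
$G{\left(f \right)} = \sqrt{2} \sqrt{f}$ ($G{\left(f \right)} = \sqrt{2 f} = \sqrt{2} \sqrt{f}$)
$\frac{A{\left(P{\left(-1,2 \right)} \right)}}{G{\left(-6 \right)}} + \frac{L}{-52} = \frac{-6 - 25}{\sqrt{2} \sqrt{-6}} - \frac{18}{-52} = - \frac{31}{\sqrt{2} i \sqrt{6}} - - \frac{9}{26} = - \frac{31}{2 i \sqrt{3}} + \frac{9}{26} = - 31 \left(- \frac{i \sqrt{3}}{6}\right) + \frac{9}{26} = \frac{31 i \sqrt{3}}{6} + \frac{9}{26} = \frac{9}{26} + \frac{31 i \sqrt{3}}{6}$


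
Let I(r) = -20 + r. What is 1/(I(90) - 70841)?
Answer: -1/70771 ≈ -1.4130e-5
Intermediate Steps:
1/(I(90) - 70841) = 1/((-20 + 90) - 70841) = 1/(70 - 70841) = 1/(-70771) = -1/70771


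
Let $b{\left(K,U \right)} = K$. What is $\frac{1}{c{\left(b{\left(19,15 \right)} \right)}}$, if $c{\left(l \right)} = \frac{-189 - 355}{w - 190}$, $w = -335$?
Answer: $\frac{525}{544} \approx 0.96507$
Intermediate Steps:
$c{\left(l \right)} = \frac{544}{525}$ ($c{\left(l \right)} = \frac{-189 - 355}{-335 - 190} = - \frac{544}{-525} = \left(-544\right) \left(- \frac{1}{525}\right) = \frac{544}{525}$)
$\frac{1}{c{\left(b{\left(19,15 \right)} \right)}} = \frac{1}{\frac{544}{525}} = \frac{525}{544}$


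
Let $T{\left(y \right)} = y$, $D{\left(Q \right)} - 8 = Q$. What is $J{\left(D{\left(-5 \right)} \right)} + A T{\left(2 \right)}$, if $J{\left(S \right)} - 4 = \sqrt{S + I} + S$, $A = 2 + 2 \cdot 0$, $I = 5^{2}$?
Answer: $11 + 2 \sqrt{7} \approx 16.292$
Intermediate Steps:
$I = 25$
$D{\left(Q \right)} = 8 + Q$
$A = 2$ ($A = 2 + 0 = 2$)
$J{\left(S \right)} = 4 + S + \sqrt{25 + S}$ ($J{\left(S \right)} = 4 + \left(\sqrt{S + 25} + S\right) = 4 + \left(\sqrt{25 + S} + S\right) = 4 + \left(S + \sqrt{25 + S}\right) = 4 + S + \sqrt{25 + S}$)
$J{\left(D{\left(-5 \right)} \right)} + A T{\left(2 \right)} = \left(4 + \left(8 - 5\right) + \sqrt{25 + \left(8 - 5\right)}\right) + 2 \cdot 2 = \left(4 + 3 + \sqrt{25 + 3}\right) + 4 = \left(4 + 3 + \sqrt{28}\right) + 4 = \left(4 + 3 + 2 \sqrt{7}\right) + 4 = \left(7 + 2 \sqrt{7}\right) + 4 = 11 + 2 \sqrt{7}$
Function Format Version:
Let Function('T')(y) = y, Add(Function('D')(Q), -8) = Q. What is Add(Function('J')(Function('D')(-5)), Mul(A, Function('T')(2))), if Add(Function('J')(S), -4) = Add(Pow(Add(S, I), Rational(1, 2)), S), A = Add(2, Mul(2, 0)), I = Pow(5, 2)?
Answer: Add(11, Mul(2, Pow(7, Rational(1, 2)))) ≈ 16.292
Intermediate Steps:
I = 25
Function('D')(Q) = Add(8, Q)
A = 2 (A = Add(2, 0) = 2)
Function('J')(S) = Add(4, S, Pow(Add(25, S), Rational(1, 2))) (Function('J')(S) = Add(4, Add(Pow(Add(S, 25), Rational(1, 2)), S)) = Add(4, Add(Pow(Add(25, S), Rational(1, 2)), S)) = Add(4, Add(S, Pow(Add(25, S), Rational(1, 2)))) = Add(4, S, Pow(Add(25, S), Rational(1, 2))))
Add(Function('J')(Function('D')(-5)), Mul(A, Function('T')(2))) = Add(Add(4, Add(8, -5), Pow(Add(25, Add(8, -5)), Rational(1, 2))), Mul(2, 2)) = Add(Add(4, 3, Pow(Add(25, 3), Rational(1, 2))), 4) = Add(Add(4, 3, Pow(28, Rational(1, 2))), 4) = Add(Add(4, 3, Mul(2, Pow(7, Rational(1, 2)))), 4) = Add(Add(7, Mul(2, Pow(7, Rational(1, 2)))), 4) = Add(11, Mul(2, Pow(7, Rational(1, 2))))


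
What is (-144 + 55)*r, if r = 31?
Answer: -2759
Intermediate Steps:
(-144 + 55)*r = (-144 + 55)*31 = -89*31 = -2759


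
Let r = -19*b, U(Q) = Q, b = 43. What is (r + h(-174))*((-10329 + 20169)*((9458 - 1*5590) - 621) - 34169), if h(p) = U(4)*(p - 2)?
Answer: -48544709031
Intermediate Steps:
r = -817 (r = -19*43 = -817)
h(p) = -8 + 4*p (h(p) = 4*(p - 2) = 4*(-2 + p) = -8 + 4*p)
(r + h(-174))*((-10329 + 20169)*((9458 - 1*5590) - 621) - 34169) = (-817 + (-8 + 4*(-174)))*((-10329 + 20169)*((9458 - 1*5590) - 621) - 34169) = (-817 + (-8 - 696))*(9840*((9458 - 5590) - 621) - 34169) = (-817 - 704)*(9840*(3868 - 621) - 34169) = -1521*(9840*3247 - 34169) = -1521*(31950480 - 34169) = -1521*31916311 = -48544709031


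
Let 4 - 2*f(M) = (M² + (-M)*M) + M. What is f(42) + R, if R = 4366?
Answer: 4347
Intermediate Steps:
f(M) = 2 - M/2 (f(M) = 2 - ((M² + (-M)*M) + M)/2 = 2 - ((M² - M²) + M)/2 = 2 - (0 + M)/2 = 2 - M/2)
f(42) + R = (2 - ½*42) + 4366 = (2 - 21) + 4366 = -19 + 4366 = 4347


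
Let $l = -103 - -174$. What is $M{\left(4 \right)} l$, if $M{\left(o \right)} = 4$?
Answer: $284$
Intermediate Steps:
$l = 71$ ($l = -103 + 174 = 71$)
$M{\left(4 \right)} l = 4 \cdot 71 = 284$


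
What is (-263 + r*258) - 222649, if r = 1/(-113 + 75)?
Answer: -4235457/19 ≈ -2.2292e+5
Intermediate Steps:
r = -1/38 (r = 1/(-38) = -1/38 ≈ -0.026316)
(-263 + r*258) - 222649 = (-263 - 1/38*258) - 222649 = (-263 - 129/19) - 222649 = -5126/19 - 222649 = -4235457/19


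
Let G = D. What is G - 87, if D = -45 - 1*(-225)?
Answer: 93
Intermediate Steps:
D = 180 (D = -45 + 225 = 180)
G = 180
G - 87 = 180 - 87 = 93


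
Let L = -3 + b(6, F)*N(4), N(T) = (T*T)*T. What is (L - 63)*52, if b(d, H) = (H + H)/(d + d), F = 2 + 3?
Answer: -1976/3 ≈ -658.67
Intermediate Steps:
F = 5
b(d, H) = H/d (b(d, H) = (2*H)/((2*d)) = (2*H)*(1/(2*d)) = H/d)
N(T) = T³ (N(T) = T²*T = T³)
L = 151/3 (L = -3 + (5/6)*4³ = -3 + (5*(⅙))*64 = -3 + (⅚)*64 = -3 + 160/3 = 151/3 ≈ 50.333)
(L - 63)*52 = (151/3 - 63)*52 = -38/3*52 = -1976/3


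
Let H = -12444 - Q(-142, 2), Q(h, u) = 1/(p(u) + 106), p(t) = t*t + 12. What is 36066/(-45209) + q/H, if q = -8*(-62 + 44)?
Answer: -55548514866/68634902321 ≈ -0.80933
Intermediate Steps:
p(t) = 12 + t² (p(t) = t² + 12 = 12 + t²)
Q(h, u) = 1/(118 + u²) (Q(h, u) = 1/((12 + u²) + 106) = 1/(118 + u²))
q = 144 (q = -8*(-18) = 144)
H = -1518169/122 (H = -12444 - 1/(118 + 2²) = -12444 - 1/(118 + 4) = -12444 - 1/122 = -1518169/122 ≈ -12444.)
36066/(-45209) + q/H = 36066/(-45209) + 144/(-1518169/122) = 36066*(-1/45209) + 144*(-122/1518169) = -36066/45209 - 17568/1518169 = -55548514866/68634902321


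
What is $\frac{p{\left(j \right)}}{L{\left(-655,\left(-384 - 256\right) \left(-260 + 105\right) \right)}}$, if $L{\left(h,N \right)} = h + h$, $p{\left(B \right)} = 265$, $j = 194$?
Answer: $- \frac{53}{262} \approx -0.20229$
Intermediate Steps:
$L{\left(h,N \right)} = 2 h$
$\frac{p{\left(j \right)}}{L{\left(-655,\left(-384 - 256\right) \left(-260 + 105\right) \right)}} = \frac{265}{2 \left(-655\right)} = \frac{265}{-1310} = 265 \left(- \frac{1}{1310}\right) = - \frac{53}{262}$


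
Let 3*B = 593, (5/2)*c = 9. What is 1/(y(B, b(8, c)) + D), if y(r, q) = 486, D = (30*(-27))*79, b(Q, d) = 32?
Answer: -1/63504 ≈ -1.5747e-5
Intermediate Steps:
c = 18/5 (c = (2/5)*9 = 18/5 ≈ 3.6000)
B = 593/3 (B = (1/3)*593 = 593/3 ≈ 197.67)
D = -63990 (D = -810*79 = -63990)
1/(y(B, b(8, c)) + D) = 1/(486 - 63990) = 1/(-63504) = -1/63504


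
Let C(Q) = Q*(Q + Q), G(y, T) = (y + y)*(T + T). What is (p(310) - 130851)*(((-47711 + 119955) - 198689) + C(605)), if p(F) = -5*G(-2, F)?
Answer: -71734517855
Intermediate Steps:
G(y, T) = 4*T*y (G(y, T) = (2*y)*(2*T) = 4*T*y)
p(F) = 40*F (p(F) = -20*F*(-2) = -(-40)*F = 40*F)
C(Q) = 2*Q**2 (C(Q) = Q*(2*Q) = 2*Q**2)
(p(310) - 130851)*(((-47711 + 119955) - 198689) + C(605)) = (40*310 - 130851)*(((-47711 + 119955) - 198689) + 2*605**2) = (12400 - 130851)*((72244 - 198689) + 2*366025) = -118451*(-126445 + 732050) = -118451*605605 = -71734517855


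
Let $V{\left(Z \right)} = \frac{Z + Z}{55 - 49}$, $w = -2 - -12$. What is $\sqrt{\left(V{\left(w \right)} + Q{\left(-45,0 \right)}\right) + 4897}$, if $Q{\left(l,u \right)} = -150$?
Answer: $\frac{\sqrt{42753}}{3} \approx 68.923$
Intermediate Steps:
$w = 10$ ($w = -2 + 12 = 10$)
$V{\left(Z \right)} = \frac{Z}{3}$ ($V{\left(Z \right)} = \frac{2 Z}{6} = 2 Z \frac{1}{6} = \frac{Z}{3}$)
$\sqrt{\left(V{\left(w \right)} + Q{\left(-45,0 \right)}\right) + 4897} = \sqrt{\left(\frac{1}{3} \cdot 10 - 150\right) + 4897} = \sqrt{\left(\frac{10}{3} - 150\right) + 4897} = \sqrt{- \frac{440}{3} + 4897} = \sqrt{\frac{14251}{3}} = \frac{\sqrt{42753}}{3}$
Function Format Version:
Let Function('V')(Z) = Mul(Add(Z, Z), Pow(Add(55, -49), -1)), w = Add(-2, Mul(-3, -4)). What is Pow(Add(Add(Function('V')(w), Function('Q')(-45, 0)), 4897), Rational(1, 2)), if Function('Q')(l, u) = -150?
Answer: Mul(Rational(1, 3), Pow(42753, Rational(1, 2))) ≈ 68.923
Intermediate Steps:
w = 10 (w = Add(-2, 12) = 10)
Function('V')(Z) = Mul(Rational(1, 3), Z) (Function('V')(Z) = Mul(Mul(2, Z), Pow(6, -1)) = Mul(Mul(2, Z), Rational(1, 6)) = Mul(Rational(1, 3), Z))
Pow(Add(Add(Function('V')(w), Function('Q')(-45, 0)), 4897), Rational(1, 2)) = Pow(Add(Add(Mul(Rational(1, 3), 10), -150), 4897), Rational(1, 2)) = Pow(Add(Add(Rational(10, 3), -150), 4897), Rational(1, 2)) = Pow(Add(Rational(-440, 3), 4897), Rational(1, 2)) = Pow(Rational(14251, 3), Rational(1, 2)) = Mul(Rational(1, 3), Pow(42753, Rational(1, 2)))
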